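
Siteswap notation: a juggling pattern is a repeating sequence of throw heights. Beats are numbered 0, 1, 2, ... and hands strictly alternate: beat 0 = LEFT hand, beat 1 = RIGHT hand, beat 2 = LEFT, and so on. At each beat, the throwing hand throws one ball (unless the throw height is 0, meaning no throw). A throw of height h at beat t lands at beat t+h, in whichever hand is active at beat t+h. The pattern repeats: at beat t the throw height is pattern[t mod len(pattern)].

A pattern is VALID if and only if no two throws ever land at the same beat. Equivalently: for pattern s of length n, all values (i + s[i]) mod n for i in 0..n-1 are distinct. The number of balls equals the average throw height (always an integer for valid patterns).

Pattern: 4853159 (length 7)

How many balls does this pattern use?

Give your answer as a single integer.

Answer: 5

Derivation:
Pattern = [4, 8, 5, 3, 1, 5, 9], length n = 7
  position 0: throw height = 4, running sum = 4
  position 1: throw height = 8, running sum = 12
  position 2: throw height = 5, running sum = 17
  position 3: throw height = 3, running sum = 20
  position 4: throw height = 1, running sum = 21
  position 5: throw height = 5, running sum = 26
  position 6: throw height = 9, running sum = 35
Total sum = 35; balls = sum / n = 35 / 7 = 5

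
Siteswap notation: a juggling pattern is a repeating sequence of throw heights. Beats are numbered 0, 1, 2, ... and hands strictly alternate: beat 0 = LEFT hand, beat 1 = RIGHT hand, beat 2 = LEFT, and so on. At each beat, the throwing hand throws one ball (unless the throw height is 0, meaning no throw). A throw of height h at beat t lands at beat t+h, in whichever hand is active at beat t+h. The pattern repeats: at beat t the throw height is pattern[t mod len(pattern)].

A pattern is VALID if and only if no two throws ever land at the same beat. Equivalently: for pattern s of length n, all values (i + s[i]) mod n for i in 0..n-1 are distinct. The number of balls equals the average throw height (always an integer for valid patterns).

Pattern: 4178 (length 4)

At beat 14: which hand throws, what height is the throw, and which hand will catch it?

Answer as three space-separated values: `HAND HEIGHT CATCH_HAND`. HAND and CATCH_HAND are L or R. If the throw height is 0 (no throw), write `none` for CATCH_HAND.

Beat 14: 14 mod 2 = 0, so hand = L
Throw height = pattern[14 mod 4] = pattern[2] = 7
Lands at beat 14+7=21, 21 mod 2 = 1, so catch hand = R

Answer: L 7 R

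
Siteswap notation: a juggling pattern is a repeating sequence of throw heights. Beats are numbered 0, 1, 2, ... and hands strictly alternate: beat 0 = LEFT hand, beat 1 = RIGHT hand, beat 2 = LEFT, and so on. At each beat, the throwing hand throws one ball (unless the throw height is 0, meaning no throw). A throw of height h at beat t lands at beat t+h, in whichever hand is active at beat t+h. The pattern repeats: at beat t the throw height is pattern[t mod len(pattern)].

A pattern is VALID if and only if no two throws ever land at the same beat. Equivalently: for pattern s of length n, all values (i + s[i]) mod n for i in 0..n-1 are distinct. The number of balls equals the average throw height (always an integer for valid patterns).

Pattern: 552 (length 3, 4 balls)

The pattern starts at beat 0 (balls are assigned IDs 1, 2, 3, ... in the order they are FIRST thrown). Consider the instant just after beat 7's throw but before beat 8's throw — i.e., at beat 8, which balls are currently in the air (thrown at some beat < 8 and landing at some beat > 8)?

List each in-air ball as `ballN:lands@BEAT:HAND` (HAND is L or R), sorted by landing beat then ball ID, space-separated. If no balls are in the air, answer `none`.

Answer: ball3:lands@9:R ball2:lands@11:R ball1:lands@12:L

Derivation:
Beat 0 (L): throw ball1 h=5 -> lands@5:R; in-air after throw: [b1@5:R]
Beat 1 (R): throw ball2 h=5 -> lands@6:L; in-air after throw: [b1@5:R b2@6:L]
Beat 2 (L): throw ball3 h=2 -> lands@4:L; in-air after throw: [b3@4:L b1@5:R b2@6:L]
Beat 3 (R): throw ball4 h=5 -> lands@8:L; in-air after throw: [b3@4:L b1@5:R b2@6:L b4@8:L]
Beat 4 (L): throw ball3 h=5 -> lands@9:R; in-air after throw: [b1@5:R b2@6:L b4@8:L b3@9:R]
Beat 5 (R): throw ball1 h=2 -> lands@7:R; in-air after throw: [b2@6:L b1@7:R b4@8:L b3@9:R]
Beat 6 (L): throw ball2 h=5 -> lands@11:R; in-air after throw: [b1@7:R b4@8:L b3@9:R b2@11:R]
Beat 7 (R): throw ball1 h=5 -> lands@12:L; in-air after throw: [b4@8:L b3@9:R b2@11:R b1@12:L]
Beat 8 (L): throw ball4 h=2 -> lands@10:L; in-air after throw: [b3@9:R b4@10:L b2@11:R b1@12:L]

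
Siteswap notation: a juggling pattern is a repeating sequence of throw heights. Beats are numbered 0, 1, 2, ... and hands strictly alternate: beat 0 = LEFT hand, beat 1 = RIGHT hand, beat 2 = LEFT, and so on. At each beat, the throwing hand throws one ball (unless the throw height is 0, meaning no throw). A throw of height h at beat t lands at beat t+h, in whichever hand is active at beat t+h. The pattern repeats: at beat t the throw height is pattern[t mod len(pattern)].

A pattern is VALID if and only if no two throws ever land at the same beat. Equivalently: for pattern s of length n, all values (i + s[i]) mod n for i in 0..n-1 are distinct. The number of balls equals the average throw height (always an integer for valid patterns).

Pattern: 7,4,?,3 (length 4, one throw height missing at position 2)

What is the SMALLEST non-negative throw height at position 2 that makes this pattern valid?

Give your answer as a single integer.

Answer: 2

Derivation:
i=0: (0 + 7) mod 4 = 3
i=1: (1 + 4) mod 4 = 1
i=2: s[i]=? (unknown)
i=3: (3 + 3) mod 4 = 2
Known residues: [1, 2, 3]; need a permutation of 0..3, so missing residue r = 0
Need (2 + s) mod 4 = 0; smallest s = (0 - 2) mod 4 = 2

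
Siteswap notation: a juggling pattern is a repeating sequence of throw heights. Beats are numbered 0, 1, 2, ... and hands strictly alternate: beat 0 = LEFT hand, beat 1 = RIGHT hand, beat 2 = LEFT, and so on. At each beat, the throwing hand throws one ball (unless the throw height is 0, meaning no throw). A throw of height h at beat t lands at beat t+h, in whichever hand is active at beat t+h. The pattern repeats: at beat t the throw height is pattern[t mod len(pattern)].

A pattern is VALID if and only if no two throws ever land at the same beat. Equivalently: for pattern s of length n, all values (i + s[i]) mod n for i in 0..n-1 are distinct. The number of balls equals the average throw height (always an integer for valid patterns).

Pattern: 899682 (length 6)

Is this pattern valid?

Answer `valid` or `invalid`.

i=0: (i + s[i]) mod n = (0 + 8) mod 6 = 2
i=1: (i + s[i]) mod n = (1 + 9) mod 6 = 4
i=2: (i + s[i]) mod n = (2 + 9) mod 6 = 5
i=3: (i + s[i]) mod n = (3 + 6) mod 6 = 3
i=4: (i + s[i]) mod n = (4 + 8) mod 6 = 0
i=5: (i + s[i]) mod n = (5 + 2) mod 6 = 1
Residues: [2, 4, 5, 3, 0, 1], distinct: True

Answer: valid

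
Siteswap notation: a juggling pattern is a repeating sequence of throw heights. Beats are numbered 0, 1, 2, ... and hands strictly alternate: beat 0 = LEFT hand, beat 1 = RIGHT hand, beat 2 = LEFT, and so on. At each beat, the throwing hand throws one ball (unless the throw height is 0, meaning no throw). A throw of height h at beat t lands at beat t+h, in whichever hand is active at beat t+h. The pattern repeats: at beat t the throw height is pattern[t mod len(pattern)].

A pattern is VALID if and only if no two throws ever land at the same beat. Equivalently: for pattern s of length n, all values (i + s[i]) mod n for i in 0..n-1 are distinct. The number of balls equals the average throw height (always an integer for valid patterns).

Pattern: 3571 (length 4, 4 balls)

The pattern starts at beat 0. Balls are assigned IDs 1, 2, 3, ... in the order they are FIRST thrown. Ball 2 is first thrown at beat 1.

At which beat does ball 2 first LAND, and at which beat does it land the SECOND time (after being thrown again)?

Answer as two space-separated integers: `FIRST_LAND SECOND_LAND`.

Answer: 6 13

Derivation:
Beat 0 (L): throw ball1 h=3 -> lands@3:R; in-air after throw: [b1@3:R]
Beat 1 (R): throw ball2 h=5 -> lands@6:L; in-air after throw: [b1@3:R b2@6:L]
Beat 2 (L): throw ball3 h=7 -> lands@9:R; in-air after throw: [b1@3:R b2@6:L b3@9:R]
Beat 3 (R): throw ball1 h=1 -> lands@4:L; in-air after throw: [b1@4:L b2@6:L b3@9:R]
Beat 4 (L): throw ball1 h=3 -> lands@7:R; in-air after throw: [b2@6:L b1@7:R b3@9:R]
Beat 5 (R): throw ball4 h=5 -> lands@10:L; in-air after throw: [b2@6:L b1@7:R b3@9:R b4@10:L]
Beat 6 (L): throw ball2 h=7 -> lands@13:R; in-air after throw: [b1@7:R b3@9:R b4@10:L b2@13:R]
Beat 7 (R): throw ball1 h=1 -> lands@8:L; in-air after throw: [b1@8:L b3@9:R b4@10:L b2@13:R]
Beat 8 (L): throw ball1 h=3 -> lands@11:R; in-air after throw: [b3@9:R b4@10:L b1@11:R b2@13:R]
Beat 9 (R): throw ball3 h=5 -> lands@14:L; in-air after throw: [b4@10:L b1@11:R b2@13:R b3@14:L]
Beat 10 (L): throw ball4 h=7 -> lands@17:R; in-air after throw: [b1@11:R b2@13:R b3@14:L b4@17:R]
Beat 11 (R): throw ball1 h=1 -> lands@12:L; in-air after throw: [b1@12:L b2@13:R b3@14:L b4@17:R]
Beat 12 (L): throw ball1 h=3 -> lands@15:R; in-air after throw: [b2@13:R b3@14:L b1@15:R b4@17:R]
Beat 13 (R): throw ball2 h=5 -> lands@18:L; in-air after throw: [b3@14:L b1@15:R b4@17:R b2@18:L]
Ball 2: thrown@1 h=5 -> first land @6; rethrown@6 h=7 -> second land @13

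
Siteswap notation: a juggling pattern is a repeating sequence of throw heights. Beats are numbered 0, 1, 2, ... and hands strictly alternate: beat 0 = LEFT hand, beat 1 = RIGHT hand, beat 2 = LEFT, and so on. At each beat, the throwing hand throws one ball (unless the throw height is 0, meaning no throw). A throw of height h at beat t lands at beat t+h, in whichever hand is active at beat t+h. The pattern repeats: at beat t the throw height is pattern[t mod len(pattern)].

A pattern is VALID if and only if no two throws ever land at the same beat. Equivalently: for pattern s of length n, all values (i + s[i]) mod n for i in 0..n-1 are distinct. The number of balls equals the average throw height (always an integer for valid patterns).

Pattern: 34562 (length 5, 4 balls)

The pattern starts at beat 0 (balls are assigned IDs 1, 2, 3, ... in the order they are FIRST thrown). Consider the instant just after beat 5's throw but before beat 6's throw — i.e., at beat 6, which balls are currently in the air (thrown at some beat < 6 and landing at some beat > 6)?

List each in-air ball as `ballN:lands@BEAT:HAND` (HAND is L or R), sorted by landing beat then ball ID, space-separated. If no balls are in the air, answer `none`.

Beat 0 (L): throw ball1 h=3 -> lands@3:R; in-air after throw: [b1@3:R]
Beat 1 (R): throw ball2 h=4 -> lands@5:R; in-air after throw: [b1@3:R b2@5:R]
Beat 2 (L): throw ball3 h=5 -> lands@7:R; in-air after throw: [b1@3:R b2@5:R b3@7:R]
Beat 3 (R): throw ball1 h=6 -> lands@9:R; in-air after throw: [b2@5:R b3@7:R b1@9:R]
Beat 4 (L): throw ball4 h=2 -> lands@6:L; in-air after throw: [b2@5:R b4@6:L b3@7:R b1@9:R]
Beat 5 (R): throw ball2 h=3 -> lands@8:L; in-air after throw: [b4@6:L b3@7:R b2@8:L b1@9:R]
Beat 6 (L): throw ball4 h=4 -> lands@10:L; in-air after throw: [b3@7:R b2@8:L b1@9:R b4@10:L]

Answer: ball3:lands@7:R ball2:lands@8:L ball1:lands@9:R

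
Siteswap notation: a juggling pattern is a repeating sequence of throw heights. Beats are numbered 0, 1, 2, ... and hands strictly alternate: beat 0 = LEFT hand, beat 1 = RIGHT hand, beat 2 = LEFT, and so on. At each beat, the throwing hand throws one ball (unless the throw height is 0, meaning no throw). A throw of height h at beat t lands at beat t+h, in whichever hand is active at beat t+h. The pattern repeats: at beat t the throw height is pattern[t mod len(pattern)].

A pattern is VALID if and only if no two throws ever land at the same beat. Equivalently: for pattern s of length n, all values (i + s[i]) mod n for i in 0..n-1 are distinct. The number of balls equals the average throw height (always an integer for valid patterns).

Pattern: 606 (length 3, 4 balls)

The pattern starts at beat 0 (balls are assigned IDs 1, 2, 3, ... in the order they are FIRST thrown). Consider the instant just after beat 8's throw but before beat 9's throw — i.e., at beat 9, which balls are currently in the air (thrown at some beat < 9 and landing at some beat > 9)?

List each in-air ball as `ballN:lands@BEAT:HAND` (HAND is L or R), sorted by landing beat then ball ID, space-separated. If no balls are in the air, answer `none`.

Beat 0 (L): throw ball1 h=6 -> lands@6:L; in-air after throw: [b1@6:L]
Beat 2 (L): throw ball2 h=6 -> lands@8:L; in-air after throw: [b1@6:L b2@8:L]
Beat 3 (R): throw ball3 h=6 -> lands@9:R; in-air after throw: [b1@6:L b2@8:L b3@9:R]
Beat 5 (R): throw ball4 h=6 -> lands@11:R; in-air after throw: [b1@6:L b2@8:L b3@9:R b4@11:R]
Beat 6 (L): throw ball1 h=6 -> lands@12:L; in-air after throw: [b2@8:L b3@9:R b4@11:R b1@12:L]
Beat 8 (L): throw ball2 h=6 -> lands@14:L; in-air after throw: [b3@9:R b4@11:R b1@12:L b2@14:L]
Beat 9 (R): throw ball3 h=6 -> lands@15:R; in-air after throw: [b4@11:R b1@12:L b2@14:L b3@15:R]

Answer: ball4:lands@11:R ball1:lands@12:L ball2:lands@14:L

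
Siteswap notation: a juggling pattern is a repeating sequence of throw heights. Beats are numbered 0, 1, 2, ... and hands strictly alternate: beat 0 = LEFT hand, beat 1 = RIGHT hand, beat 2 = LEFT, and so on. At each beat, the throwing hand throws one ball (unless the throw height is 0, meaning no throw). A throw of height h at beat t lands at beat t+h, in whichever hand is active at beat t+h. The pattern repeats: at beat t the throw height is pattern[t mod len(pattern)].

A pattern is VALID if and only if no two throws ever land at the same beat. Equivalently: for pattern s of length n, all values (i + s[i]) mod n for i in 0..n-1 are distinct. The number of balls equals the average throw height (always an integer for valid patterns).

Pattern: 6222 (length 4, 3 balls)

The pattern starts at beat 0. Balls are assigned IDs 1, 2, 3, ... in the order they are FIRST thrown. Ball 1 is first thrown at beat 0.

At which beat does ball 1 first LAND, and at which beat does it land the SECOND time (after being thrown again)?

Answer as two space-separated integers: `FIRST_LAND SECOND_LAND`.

Answer: 6 8

Derivation:
Beat 0 (L): throw ball1 h=6 -> lands@6:L; in-air after throw: [b1@6:L]
Beat 1 (R): throw ball2 h=2 -> lands@3:R; in-air after throw: [b2@3:R b1@6:L]
Beat 2 (L): throw ball3 h=2 -> lands@4:L; in-air after throw: [b2@3:R b3@4:L b1@6:L]
Beat 3 (R): throw ball2 h=2 -> lands@5:R; in-air after throw: [b3@4:L b2@5:R b1@6:L]
Beat 4 (L): throw ball3 h=6 -> lands@10:L; in-air after throw: [b2@5:R b1@6:L b3@10:L]
Beat 5 (R): throw ball2 h=2 -> lands@7:R; in-air after throw: [b1@6:L b2@7:R b3@10:L]
Beat 6 (L): throw ball1 h=2 -> lands@8:L; in-air after throw: [b2@7:R b1@8:L b3@10:L]
Beat 7 (R): throw ball2 h=2 -> lands@9:R; in-air after throw: [b1@8:L b2@9:R b3@10:L]
Beat 8 (L): throw ball1 h=6 -> lands@14:L; in-air after throw: [b2@9:R b3@10:L b1@14:L]
Ball 1: thrown@0 h=6 -> first land @6; rethrown@6 h=2 -> second land @8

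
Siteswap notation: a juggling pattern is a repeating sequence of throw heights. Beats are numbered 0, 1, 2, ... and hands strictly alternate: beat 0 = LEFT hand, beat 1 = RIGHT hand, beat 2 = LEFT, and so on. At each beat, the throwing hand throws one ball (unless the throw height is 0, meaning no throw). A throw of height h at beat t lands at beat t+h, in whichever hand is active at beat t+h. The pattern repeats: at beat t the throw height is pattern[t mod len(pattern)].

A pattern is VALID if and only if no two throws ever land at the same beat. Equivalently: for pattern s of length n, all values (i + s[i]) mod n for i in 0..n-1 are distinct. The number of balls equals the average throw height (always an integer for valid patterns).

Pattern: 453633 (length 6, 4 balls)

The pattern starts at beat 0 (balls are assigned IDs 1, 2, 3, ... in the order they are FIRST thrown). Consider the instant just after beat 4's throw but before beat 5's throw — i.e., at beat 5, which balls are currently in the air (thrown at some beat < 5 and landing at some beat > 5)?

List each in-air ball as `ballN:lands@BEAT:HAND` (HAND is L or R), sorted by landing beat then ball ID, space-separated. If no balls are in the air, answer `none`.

Answer: ball2:lands@6:L ball1:lands@7:R ball4:lands@9:R

Derivation:
Beat 0 (L): throw ball1 h=4 -> lands@4:L; in-air after throw: [b1@4:L]
Beat 1 (R): throw ball2 h=5 -> lands@6:L; in-air after throw: [b1@4:L b2@6:L]
Beat 2 (L): throw ball3 h=3 -> lands@5:R; in-air after throw: [b1@4:L b3@5:R b2@6:L]
Beat 3 (R): throw ball4 h=6 -> lands@9:R; in-air after throw: [b1@4:L b3@5:R b2@6:L b4@9:R]
Beat 4 (L): throw ball1 h=3 -> lands@7:R; in-air after throw: [b3@5:R b2@6:L b1@7:R b4@9:R]
Beat 5 (R): throw ball3 h=3 -> lands@8:L; in-air after throw: [b2@6:L b1@7:R b3@8:L b4@9:R]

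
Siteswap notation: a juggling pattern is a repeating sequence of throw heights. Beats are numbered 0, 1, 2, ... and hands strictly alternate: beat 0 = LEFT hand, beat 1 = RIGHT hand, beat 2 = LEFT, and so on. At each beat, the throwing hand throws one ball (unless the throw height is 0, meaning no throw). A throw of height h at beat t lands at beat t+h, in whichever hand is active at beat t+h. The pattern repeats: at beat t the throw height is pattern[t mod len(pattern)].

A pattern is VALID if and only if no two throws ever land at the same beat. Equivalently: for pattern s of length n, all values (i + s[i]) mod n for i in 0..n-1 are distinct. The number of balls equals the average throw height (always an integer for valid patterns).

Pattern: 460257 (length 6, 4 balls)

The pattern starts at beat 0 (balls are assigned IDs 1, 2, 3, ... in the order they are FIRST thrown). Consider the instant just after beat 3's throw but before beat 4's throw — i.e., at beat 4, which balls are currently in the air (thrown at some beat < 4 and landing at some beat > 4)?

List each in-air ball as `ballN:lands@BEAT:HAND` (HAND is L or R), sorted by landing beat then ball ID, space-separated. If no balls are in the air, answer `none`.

Beat 0 (L): throw ball1 h=4 -> lands@4:L; in-air after throw: [b1@4:L]
Beat 1 (R): throw ball2 h=6 -> lands@7:R; in-air after throw: [b1@4:L b2@7:R]
Beat 3 (R): throw ball3 h=2 -> lands@5:R; in-air after throw: [b1@4:L b3@5:R b2@7:R]
Beat 4 (L): throw ball1 h=5 -> lands@9:R; in-air after throw: [b3@5:R b2@7:R b1@9:R]

Answer: ball3:lands@5:R ball2:lands@7:R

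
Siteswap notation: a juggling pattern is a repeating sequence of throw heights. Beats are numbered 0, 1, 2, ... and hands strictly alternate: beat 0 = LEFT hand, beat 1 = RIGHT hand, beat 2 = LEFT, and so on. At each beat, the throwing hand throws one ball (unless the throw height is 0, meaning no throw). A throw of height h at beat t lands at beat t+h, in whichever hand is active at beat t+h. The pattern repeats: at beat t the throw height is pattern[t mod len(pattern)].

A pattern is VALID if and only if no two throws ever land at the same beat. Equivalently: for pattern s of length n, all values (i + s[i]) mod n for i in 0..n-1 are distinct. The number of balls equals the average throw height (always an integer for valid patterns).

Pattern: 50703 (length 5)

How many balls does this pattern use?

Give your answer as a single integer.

Pattern = [5, 0, 7, 0, 3], length n = 5
  position 0: throw height = 5, running sum = 5
  position 1: throw height = 0, running sum = 5
  position 2: throw height = 7, running sum = 12
  position 3: throw height = 0, running sum = 12
  position 4: throw height = 3, running sum = 15
Total sum = 15; balls = sum / n = 15 / 5 = 3

Answer: 3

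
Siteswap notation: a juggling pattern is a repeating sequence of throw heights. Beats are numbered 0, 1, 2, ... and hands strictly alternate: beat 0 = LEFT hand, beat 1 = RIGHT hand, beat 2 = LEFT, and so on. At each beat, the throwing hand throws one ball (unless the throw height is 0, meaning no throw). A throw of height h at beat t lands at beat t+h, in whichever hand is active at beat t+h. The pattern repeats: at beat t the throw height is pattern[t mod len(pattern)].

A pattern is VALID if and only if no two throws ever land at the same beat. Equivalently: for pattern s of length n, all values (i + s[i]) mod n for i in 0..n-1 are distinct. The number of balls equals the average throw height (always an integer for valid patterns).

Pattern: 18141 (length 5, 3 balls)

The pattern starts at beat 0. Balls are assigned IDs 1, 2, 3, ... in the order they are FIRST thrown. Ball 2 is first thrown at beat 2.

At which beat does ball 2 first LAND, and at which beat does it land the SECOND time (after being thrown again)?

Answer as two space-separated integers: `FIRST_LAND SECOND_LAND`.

Beat 0 (L): throw ball1 h=1 -> lands@1:R; in-air after throw: [b1@1:R]
Beat 1 (R): throw ball1 h=8 -> lands@9:R; in-air after throw: [b1@9:R]
Beat 2 (L): throw ball2 h=1 -> lands@3:R; in-air after throw: [b2@3:R b1@9:R]
Beat 3 (R): throw ball2 h=4 -> lands@7:R; in-air after throw: [b2@7:R b1@9:R]
Beat 4 (L): throw ball3 h=1 -> lands@5:R; in-air after throw: [b3@5:R b2@7:R b1@9:R]
Beat 5 (R): throw ball3 h=1 -> lands@6:L; in-air after throw: [b3@6:L b2@7:R b1@9:R]
Beat 6 (L): throw ball3 h=8 -> lands@14:L; in-air after throw: [b2@7:R b1@9:R b3@14:L]
Beat 7 (R): throw ball2 h=1 -> lands@8:L; in-air after throw: [b2@8:L b1@9:R b3@14:L]
Ball 2: thrown@2 h=1 -> first land @3; rethrown@3 h=4 -> second land @7

Answer: 3 7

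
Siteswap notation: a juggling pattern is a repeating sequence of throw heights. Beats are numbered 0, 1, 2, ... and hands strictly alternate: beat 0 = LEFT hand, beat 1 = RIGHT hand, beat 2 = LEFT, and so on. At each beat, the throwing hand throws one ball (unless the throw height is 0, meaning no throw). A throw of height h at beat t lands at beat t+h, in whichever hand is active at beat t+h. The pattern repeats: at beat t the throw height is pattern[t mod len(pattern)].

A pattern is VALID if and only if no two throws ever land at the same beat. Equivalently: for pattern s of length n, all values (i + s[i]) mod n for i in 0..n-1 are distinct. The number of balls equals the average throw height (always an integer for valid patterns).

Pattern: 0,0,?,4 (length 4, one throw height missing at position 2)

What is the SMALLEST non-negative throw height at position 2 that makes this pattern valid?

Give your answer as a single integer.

Answer: 0

Derivation:
i=0: (0 + 0) mod 4 = 0
i=1: (1 + 0) mod 4 = 1
i=2: s[i]=? (unknown)
i=3: (3 + 4) mod 4 = 3
Known residues: [0, 1, 3]; need a permutation of 0..3, so missing residue r = 2
Need (2 + s) mod 4 = 2; smallest s = (2 - 2) mod 4 = 0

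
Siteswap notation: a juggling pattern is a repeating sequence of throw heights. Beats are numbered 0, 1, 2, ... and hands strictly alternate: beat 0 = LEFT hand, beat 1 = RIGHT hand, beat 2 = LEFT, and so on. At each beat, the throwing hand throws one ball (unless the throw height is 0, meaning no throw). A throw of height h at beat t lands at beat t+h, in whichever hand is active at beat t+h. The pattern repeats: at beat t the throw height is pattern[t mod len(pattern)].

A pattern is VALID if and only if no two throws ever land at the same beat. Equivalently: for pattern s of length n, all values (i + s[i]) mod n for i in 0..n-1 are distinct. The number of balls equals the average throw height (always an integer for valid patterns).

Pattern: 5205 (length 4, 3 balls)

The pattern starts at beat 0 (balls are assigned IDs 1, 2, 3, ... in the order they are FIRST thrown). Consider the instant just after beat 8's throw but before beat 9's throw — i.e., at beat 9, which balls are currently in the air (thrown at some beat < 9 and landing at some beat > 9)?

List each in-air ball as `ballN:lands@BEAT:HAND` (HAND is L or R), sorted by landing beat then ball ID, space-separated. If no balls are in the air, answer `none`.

Beat 0 (L): throw ball1 h=5 -> lands@5:R; in-air after throw: [b1@5:R]
Beat 1 (R): throw ball2 h=2 -> lands@3:R; in-air after throw: [b2@3:R b1@5:R]
Beat 3 (R): throw ball2 h=5 -> lands@8:L; in-air after throw: [b1@5:R b2@8:L]
Beat 4 (L): throw ball3 h=5 -> lands@9:R; in-air after throw: [b1@5:R b2@8:L b3@9:R]
Beat 5 (R): throw ball1 h=2 -> lands@7:R; in-air after throw: [b1@7:R b2@8:L b3@9:R]
Beat 7 (R): throw ball1 h=5 -> lands@12:L; in-air after throw: [b2@8:L b3@9:R b1@12:L]
Beat 8 (L): throw ball2 h=5 -> lands@13:R; in-air after throw: [b3@9:R b1@12:L b2@13:R]
Beat 9 (R): throw ball3 h=2 -> lands@11:R; in-air after throw: [b3@11:R b1@12:L b2@13:R]

Answer: ball1:lands@12:L ball2:lands@13:R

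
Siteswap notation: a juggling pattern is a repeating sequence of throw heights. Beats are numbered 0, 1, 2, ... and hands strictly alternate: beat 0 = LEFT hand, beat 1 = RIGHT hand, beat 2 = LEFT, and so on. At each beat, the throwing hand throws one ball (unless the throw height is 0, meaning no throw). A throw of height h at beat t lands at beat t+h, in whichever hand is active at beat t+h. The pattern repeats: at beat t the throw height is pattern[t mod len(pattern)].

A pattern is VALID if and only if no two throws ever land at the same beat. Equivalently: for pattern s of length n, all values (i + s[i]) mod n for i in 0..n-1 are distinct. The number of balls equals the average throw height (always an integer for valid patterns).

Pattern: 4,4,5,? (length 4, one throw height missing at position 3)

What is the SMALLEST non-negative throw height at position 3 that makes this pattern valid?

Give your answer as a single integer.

i=0: (0 + 4) mod 4 = 0
i=1: (1 + 4) mod 4 = 1
i=2: (2 + 5) mod 4 = 3
i=3: s[i]=? (unknown)
Known residues: [0, 1, 3]; need a permutation of 0..3, so missing residue r = 2
Need (3 + s) mod 4 = 2; smallest s = (2 - 3) mod 4 = 3

Answer: 3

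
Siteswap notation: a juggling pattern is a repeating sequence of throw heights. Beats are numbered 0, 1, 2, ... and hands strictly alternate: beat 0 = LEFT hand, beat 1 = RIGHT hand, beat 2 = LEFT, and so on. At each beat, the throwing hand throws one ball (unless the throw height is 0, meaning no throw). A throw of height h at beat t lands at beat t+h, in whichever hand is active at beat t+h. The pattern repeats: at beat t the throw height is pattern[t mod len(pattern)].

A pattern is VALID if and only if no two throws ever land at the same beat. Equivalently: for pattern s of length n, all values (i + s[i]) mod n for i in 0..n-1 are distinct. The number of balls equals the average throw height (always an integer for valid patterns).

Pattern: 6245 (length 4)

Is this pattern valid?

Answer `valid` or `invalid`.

i=0: (i + s[i]) mod n = (0 + 6) mod 4 = 2
i=1: (i + s[i]) mod n = (1 + 2) mod 4 = 3
i=2: (i + s[i]) mod n = (2 + 4) mod 4 = 2
i=3: (i + s[i]) mod n = (3 + 5) mod 4 = 0
Residues: [2, 3, 2, 0], distinct: False

Answer: invalid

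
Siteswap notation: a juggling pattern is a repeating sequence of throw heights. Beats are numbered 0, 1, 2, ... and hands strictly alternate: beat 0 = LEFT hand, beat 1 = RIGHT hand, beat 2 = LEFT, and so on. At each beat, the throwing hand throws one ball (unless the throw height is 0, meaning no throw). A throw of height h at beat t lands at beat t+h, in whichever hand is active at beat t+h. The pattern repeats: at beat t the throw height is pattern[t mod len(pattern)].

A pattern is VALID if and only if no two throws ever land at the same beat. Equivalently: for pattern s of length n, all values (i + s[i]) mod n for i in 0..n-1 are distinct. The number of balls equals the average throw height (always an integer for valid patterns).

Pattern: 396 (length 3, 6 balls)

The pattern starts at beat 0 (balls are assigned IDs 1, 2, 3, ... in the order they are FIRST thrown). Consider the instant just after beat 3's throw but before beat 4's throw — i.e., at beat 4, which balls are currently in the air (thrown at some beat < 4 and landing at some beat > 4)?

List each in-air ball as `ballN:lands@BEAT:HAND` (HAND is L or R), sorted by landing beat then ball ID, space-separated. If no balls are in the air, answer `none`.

Beat 0 (L): throw ball1 h=3 -> lands@3:R; in-air after throw: [b1@3:R]
Beat 1 (R): throw ball2 h=9 -> lands@10:L; in-air after throw: [b1@3:R b2@10:L]
Beat 2 (L): throw ball3 h=6 -> lands@8:L; in-air after throw: [b1@3:R b3@8:L b2@10:L]
Beat 3 (R): throw ball1 h=3 -> lands@6:L; in-air after throw: [b1@6:L b3@8:L b2@10:L]
Beat 4 (L): throw ball4 h=9 -> lands@13:R; in-air after throw: [b1@6:L b3@8:L b2@10:L b4@13:R]

Answer: ball1:lands@6:L ball3:lands@8:L ball2:lands@10:L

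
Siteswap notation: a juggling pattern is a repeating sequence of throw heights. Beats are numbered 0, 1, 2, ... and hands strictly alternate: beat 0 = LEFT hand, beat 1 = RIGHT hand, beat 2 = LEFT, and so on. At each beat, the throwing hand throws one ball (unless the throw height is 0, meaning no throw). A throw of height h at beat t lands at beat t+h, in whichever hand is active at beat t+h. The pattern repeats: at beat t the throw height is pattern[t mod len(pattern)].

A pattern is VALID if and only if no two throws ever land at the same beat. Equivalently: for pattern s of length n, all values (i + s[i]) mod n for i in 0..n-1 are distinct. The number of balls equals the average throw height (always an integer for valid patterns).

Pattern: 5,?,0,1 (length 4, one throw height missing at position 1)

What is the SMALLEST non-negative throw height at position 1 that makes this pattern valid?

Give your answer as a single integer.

Answer: 2

Derivation:
i=0: (0 + 5) mod 4 = 1
i=1: s[i]=? (unknown)
i=2: (2 + 0) mod 4 = 2
i=3: (3 + 1) mod 4 = 0
Known residues: [0, 1, 2]; need a permutation of 0..3, so missing residue r = 3
Need (1 + s) mod 4 = 3; smallest s = (3 - 1) mod 4 = 2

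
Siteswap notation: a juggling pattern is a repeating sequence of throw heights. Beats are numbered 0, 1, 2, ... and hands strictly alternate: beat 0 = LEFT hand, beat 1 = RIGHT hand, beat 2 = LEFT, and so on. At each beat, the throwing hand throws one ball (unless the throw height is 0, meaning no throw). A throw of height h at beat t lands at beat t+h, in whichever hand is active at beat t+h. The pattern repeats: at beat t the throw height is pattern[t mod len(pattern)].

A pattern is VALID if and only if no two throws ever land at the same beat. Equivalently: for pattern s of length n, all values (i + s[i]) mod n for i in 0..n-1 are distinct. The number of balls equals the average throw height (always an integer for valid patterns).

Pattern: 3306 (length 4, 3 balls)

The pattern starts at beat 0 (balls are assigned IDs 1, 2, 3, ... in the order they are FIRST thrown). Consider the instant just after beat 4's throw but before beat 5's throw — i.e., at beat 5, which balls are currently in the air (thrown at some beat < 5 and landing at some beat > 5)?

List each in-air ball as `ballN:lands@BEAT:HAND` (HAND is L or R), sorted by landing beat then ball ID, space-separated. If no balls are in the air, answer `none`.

Beat 0 (L): throw ball1 h=3 -> lands@3:R; in-air after throw: [b1@3:R]
Beat 1 (R): throw ball2 h=3 -> lands@4:L; in-air after throw: [b1@3:R b2@4:L]
Beat 3 (R): throw ball1 h=6 -> lands@9:R; in-air after throw: [b2@4:L b1@9:R]
Beat 4 (L): throw ball2 h=3 -> lands@7:R; in-air after throw: [b2@7:R b1@9:R]
Beat 5 (R): throw ball3 h=3 -> lands@8:L; in-air after throw: [b2@7:R b3@8:L b1@9:R]

Answer: ball2:lands@7:R ball1:lands@9:R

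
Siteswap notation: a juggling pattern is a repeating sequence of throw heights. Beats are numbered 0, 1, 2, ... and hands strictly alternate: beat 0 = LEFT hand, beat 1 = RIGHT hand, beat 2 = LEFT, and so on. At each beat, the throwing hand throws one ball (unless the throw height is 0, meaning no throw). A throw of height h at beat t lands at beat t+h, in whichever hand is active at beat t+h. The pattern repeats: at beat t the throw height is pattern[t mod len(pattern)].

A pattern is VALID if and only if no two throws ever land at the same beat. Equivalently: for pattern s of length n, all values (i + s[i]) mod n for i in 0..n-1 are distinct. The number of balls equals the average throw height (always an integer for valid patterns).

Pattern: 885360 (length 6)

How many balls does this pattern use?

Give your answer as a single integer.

Answer: 5

Derivation:
Pattern = [8, 8, 5, 3, 6, 0], length n = 6
  position 0: throw height = 8, running sum = 8
  position 1: throw height = 8, running sum = 16
  position 2: throw height = 5, running sum = 21
  position 3: throw height = 3, running sum = 24
  position 4: throw height = 6, running sum = 30
  position 5: throw height = 0, running sum = 30
Total sum = 30; balls = sum / n = 30 / 6 = 5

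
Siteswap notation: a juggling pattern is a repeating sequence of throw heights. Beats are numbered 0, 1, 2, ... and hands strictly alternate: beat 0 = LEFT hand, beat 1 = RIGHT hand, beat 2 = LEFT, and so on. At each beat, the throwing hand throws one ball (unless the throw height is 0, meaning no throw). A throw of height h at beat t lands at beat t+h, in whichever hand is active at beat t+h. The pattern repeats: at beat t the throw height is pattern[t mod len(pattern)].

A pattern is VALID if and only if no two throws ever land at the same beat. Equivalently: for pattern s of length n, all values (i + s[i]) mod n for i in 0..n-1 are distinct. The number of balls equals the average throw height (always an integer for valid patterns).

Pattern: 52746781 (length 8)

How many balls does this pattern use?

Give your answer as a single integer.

Pattern = [5, 2, 7, 4, 6, 7, 8, 1], length n = 8
  position 0: throw height = 5, running sum = 5
  position 1: throw height = 2, running sum = 7
  position 2: throw height = 7, running sum = 14
  position 3: throw height = 4, running sum = 18
  position 4: throw height = 6, running sum = 24
  position 5: throw height = 7, running sum = 31
  position 6: throw height = 8, running sum = 39
  position 7: throw height = 1, running sum = 40
Total sum = 40; balls = sum / n = 40 / 8 = 5

Answer: 5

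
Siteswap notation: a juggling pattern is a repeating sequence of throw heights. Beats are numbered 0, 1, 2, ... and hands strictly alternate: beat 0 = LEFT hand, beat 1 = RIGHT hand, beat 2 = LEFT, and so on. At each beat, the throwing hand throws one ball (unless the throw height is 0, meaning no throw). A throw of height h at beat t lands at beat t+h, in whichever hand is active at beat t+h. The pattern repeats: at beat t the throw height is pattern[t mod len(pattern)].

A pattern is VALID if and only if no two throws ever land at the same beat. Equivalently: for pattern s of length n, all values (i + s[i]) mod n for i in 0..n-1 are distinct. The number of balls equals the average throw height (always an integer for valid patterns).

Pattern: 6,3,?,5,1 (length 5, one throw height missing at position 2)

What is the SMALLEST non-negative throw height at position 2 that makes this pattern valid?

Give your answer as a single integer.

Answer: 0

Derivation:
i=0: (0 + 6) mod 5 = 1
i=1: (1 + 3) mod 5 = 4
i=2: s[i]=? (unknown)
i=3: (3 + 5) mod 5 = 3
i=4: (4 + 1) mod 5 = 0
Known residues: [0, 1, 3, 4]; need a permutation of 0..4, so missing residue r = 2
Need (2 + s) mod 5 = 2; smallest s = (2 - 2) mod 5 = 0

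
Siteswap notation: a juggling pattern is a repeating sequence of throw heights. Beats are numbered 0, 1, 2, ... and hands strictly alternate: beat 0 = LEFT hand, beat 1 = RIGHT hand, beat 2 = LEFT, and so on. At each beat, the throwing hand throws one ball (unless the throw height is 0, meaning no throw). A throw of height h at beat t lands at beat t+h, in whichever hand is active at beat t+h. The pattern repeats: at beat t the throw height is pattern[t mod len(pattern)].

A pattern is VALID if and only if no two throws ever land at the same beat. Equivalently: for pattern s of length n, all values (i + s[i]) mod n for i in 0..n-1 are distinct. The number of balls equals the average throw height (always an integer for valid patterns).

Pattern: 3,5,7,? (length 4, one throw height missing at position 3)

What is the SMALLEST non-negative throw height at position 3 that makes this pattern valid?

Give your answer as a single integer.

i=0: (0 + 3) mod 4 = 3
i=1: (1 + 5) mod 4 = 2
i=2: (2 + 7) mod 4 = 1
i=3: s[i]=? (unknown)
Known residues: [1, 2, 3]; need a permutation of 0..3, so missing residue r = 0
Need (3 + s) mod 4 = 0; smallest s = (0 - 3) mod 4 = 1

Answer: 1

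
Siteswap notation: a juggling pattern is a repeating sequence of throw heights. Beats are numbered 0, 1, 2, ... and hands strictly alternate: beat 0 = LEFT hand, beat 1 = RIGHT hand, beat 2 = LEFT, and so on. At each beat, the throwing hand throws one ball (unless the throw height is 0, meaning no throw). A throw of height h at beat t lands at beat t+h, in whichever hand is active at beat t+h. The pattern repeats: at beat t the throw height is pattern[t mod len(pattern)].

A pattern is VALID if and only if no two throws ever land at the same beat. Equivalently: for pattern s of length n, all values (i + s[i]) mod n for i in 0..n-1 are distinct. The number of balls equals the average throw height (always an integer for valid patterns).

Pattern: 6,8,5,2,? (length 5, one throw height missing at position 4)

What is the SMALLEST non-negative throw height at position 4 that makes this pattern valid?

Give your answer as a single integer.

Answer: 4

Derivation:
i=0: (0 + 6) mod 5 = 1
i=1: (1 + 8) mod 5 = 4
i=2: (2 + 5) mod 5 = 2
i=3: (3 + 2) mod 5 = 0
i=4: s[i]=? (unknown)
Known residues: [0, 1, 2, 4]; need a permutation of 0..4, so missing residue r = 3
Need (4 + s) mod 5 = 3; smallest s = (3 - 4) mod 5 = 4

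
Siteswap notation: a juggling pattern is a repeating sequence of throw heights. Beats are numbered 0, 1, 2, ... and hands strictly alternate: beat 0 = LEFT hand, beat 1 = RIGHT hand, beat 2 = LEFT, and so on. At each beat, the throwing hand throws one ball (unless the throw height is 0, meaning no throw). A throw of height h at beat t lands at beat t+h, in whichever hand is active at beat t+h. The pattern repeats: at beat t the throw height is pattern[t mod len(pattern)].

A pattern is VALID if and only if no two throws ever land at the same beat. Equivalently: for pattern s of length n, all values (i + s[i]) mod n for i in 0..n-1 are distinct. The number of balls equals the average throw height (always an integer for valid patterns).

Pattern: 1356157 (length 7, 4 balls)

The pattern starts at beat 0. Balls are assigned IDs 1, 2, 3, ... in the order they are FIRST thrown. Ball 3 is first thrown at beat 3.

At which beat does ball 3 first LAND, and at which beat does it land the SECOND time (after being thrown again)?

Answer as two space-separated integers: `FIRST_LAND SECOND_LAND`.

Beat 0 (L): throw ball1 h=1 -> lands@1:R; in-air after throw: [b1@1:R]
Beat 1 (R): throw ball1 h=3 -> lands@4:L; in-air after throw: [b1@4:L]
Beat 2 (L): throw ball2 h=5 -> lands@7:R; in-air after throw: [b1@4:L b2@7:R]
Beat 3 (R): throw ball3 h=6 -> lands@9:R; in-air after throw: [b1@4:L b2@7:R b3@9:R]
Beat 4 (L): throw ball1 h=1 -> lands@5:R; in-air after throw: [b1@5:R b2@7:R b3@9:R]
Beat 5 (R): throw ball1 h=5 -> lands@10:L; in-air after throw: [b2@7:R b3@9:R b1@10:L]
Beat 6 (L): throw ball4 h=7 -> lands@13:R; in-air after throw: [b2@7:R b3@9:R b1@10:L b4@13:R]
Beat 7 (R): throw ball2 h=1 -> lands@8:L; in-air after throw: [b2@8:L b3@9:R b1@10:L b4@13:R]
Beat 8 (L): throw ball2 h=3 -> lands@11:R; in-air after throw: [b3@9:R b1@10:L b2@11:R b4@13:R]
Beat 9 (R): throw ball3 h=5 -> lands@14:L; in-air after throw: [b1@10:L b2@11:R b4@13:R b3@14:L]
Beat 10 (L): throw ball1 h=6 -> lands@16:L; in-air after throw: [b2@11:R b4@13:R b3@14:L b1@16:L]
Beat 11 (R): throw ball2 h=1 -> lands@12:L; in-air after throw: [b2@12:L b4@13:R b3@14:L b1@16:L]
Beat 12 (L): throw ball2 h=5 -> lands@17:R; in-air after throw: [b4@13:R b3@14:L b1@16:L b2@17:R]
Beat 13 (R): throw ball4 h=7 -> lands@20:L; in-air after throw: [b3@14:L b1@16:L b2@17:R b4@20:L]
Ball 3: thrown@3 h=6 -> first land @9; rethrown@9 h=5 -> second land @14

Answer: 9 14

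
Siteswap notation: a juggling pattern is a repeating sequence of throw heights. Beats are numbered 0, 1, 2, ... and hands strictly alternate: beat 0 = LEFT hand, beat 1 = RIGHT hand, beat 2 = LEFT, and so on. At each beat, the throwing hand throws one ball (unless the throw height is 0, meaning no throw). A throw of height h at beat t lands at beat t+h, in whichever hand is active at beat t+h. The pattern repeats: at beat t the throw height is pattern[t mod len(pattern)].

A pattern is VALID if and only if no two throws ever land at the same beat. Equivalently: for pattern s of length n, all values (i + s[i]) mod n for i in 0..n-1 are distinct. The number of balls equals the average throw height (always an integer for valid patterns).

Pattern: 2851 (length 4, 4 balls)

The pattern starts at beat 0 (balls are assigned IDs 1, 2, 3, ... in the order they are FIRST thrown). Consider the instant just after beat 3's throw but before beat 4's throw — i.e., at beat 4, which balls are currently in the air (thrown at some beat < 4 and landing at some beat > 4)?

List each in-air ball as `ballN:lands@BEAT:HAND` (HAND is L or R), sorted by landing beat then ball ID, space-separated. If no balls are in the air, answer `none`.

Answer: ball1:lands@7:R ball2:lands@9:R

Derivation:
Beat 0 (L): throw ball1 h=2 -> lands@2:L; in-air after throw: [b1@2:L]
Beat 1 (R): throw ball2 h=8 -> lands@9:R; in-air after throw: [b1@2:L b2@9:R]
Beat 2 (L): throw ball1 h=5 -> lands@7:R; in-air after throw: [b1@7:R b2@9:R]
Beat 3 (R): throw ball3 h=1 -> lands@4:L; in-air after throw: [b3@4:L b1@7:R b2@9:R]
Beat 4 (L): throw ball3 h=2 -> lands@6:L; in-air after throw: [b3@6:L b1@7:R b2@9:R]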